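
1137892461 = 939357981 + 198534480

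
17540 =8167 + 9373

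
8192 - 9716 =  - 1524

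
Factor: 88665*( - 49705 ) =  - 3^1*5^2*23^1*257^1*9941^1  =  - 4407093825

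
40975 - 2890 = 38085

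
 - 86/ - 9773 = 86/9773 = 0.01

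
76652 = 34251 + 42401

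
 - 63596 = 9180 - 72776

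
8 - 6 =2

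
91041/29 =91041/29 = 3139.34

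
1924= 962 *2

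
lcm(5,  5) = 5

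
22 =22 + 0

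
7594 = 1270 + 6324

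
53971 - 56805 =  - 2834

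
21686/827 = 21686/827 = 26.22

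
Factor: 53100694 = 2^1*47^1 * 181^1*3121^1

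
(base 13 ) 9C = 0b10000001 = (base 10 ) 129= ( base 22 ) 5J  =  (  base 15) 89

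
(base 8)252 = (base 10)170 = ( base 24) 72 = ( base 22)7g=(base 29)5p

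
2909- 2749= 160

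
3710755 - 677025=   3033730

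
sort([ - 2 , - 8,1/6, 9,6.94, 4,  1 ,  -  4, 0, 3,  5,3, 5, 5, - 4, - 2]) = [ - 8 , - 4,-4, - 2, - 2, 0, 1/6,1  ,  3,3, 4,  5,5 , 5, 6.94, 9 ]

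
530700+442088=972788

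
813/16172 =813/16172 = 0.05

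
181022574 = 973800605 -792778031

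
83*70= 5810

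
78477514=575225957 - 496748443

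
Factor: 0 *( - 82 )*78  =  0^1 = 0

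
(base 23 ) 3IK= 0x7e5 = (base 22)43J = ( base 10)2021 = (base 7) 5615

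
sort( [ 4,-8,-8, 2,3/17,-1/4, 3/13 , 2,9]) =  [-8, - 8, - 1/4, 3/17,3/13, 2, 2,4, 9]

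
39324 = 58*678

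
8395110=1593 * 5270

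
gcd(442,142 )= 2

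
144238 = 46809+97429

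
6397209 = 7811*819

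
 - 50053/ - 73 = 50053/73 = 685.66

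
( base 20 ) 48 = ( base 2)1011000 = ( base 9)107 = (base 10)88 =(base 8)130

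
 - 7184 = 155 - 7339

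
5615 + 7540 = 13155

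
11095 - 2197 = 8898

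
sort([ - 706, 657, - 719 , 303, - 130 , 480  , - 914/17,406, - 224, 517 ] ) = [ - 719, -706,-224,  -  130,-914/17, 303,  406, 480,517, 657]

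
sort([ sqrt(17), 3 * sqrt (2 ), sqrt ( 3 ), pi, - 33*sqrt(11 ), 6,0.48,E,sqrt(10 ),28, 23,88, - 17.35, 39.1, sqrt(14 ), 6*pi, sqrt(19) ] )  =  [ - 33*sqrt(11), - 17.35, 0.48,sqrt ( 3), E, pi, sqrt(10 ),sqrt(14), sqrt(17 ), 3 * sqrt(2 ), sqrt(19), 6,  6*pi, 23, 28, 39.1, 88]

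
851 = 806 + 45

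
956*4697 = 4490332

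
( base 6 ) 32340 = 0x1164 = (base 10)4452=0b1000101100100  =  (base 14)18a0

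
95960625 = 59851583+36109042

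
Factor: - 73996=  - 2^2*13^1* 1423^1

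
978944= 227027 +751917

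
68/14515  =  68/14515 =0.00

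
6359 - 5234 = 1125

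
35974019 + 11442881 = 47416900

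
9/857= 9/857 = 0.01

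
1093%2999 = 1093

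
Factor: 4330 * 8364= 2^3 * 3^1*5^1*17^1 * 41^1*433^1 =36216120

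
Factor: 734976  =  2^8*3^2*11^1*29^1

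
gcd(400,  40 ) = 40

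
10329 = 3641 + 6688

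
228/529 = 228/529  =  0.43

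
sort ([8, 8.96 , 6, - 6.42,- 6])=[-6.42, - 6,6,  8 , 8.96] 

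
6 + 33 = 39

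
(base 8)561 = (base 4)11301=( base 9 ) 450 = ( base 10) 369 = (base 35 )AJ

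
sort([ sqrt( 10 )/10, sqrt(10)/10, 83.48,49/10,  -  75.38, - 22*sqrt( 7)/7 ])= [ - 75.38,-22*sqrt(7)/7, sqrt( 10 ) /10, sqrt( 10 ) /10, 49/10 , 83.48 ]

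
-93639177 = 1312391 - 94951568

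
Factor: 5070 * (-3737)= - 2^1*3^1*5^1*13^2*37^1*101^1 = - 18946590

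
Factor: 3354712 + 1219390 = 4574102 =2^1 * 13^1*23^1*7649^1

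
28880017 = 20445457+8434560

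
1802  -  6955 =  - 5153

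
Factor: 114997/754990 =2^ ( - 1) *5^ ( - 1)*103^(-1 )*733^ (  -  1 )*114997^1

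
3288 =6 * 548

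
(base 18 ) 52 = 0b1011100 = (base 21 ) 48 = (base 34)2O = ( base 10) 92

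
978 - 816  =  162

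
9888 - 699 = 9189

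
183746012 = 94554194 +89191818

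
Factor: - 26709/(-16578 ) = 2^ ( - 1 )*3^( - 2 )*29^1 = 29/18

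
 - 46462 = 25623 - 72085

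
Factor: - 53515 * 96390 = -5158310850 = - 2^1*3^4 * 5^2*7^2*11^1*17^1*139^1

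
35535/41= 866 + 29/41 =866.71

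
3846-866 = 2980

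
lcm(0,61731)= 0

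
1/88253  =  1/88253 = 0.00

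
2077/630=3+187/630 = 3.30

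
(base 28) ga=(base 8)712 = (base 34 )dg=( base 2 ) 111001010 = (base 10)458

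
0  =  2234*0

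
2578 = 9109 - 6531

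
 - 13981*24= -335544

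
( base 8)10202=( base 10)4226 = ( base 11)31A2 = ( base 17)EAA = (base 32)442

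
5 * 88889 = 444445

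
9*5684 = 51156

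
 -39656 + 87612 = 47956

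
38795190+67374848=106170038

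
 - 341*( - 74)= 25234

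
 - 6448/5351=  - 2 + 4254/5351 = - 1.21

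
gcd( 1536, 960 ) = 192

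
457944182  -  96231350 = 361712832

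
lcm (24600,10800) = 442800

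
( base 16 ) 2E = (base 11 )42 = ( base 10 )46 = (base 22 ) 22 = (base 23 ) 20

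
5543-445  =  5098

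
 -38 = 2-40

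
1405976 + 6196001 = 7601977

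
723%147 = 135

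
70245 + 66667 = 136912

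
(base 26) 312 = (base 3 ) 2211011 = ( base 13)C22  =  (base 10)2056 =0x808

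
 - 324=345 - 669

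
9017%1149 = 974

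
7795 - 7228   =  567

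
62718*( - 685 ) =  -42961830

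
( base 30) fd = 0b111001111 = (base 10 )463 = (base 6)2051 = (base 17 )1a4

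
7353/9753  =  2451/3251=0.75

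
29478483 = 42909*687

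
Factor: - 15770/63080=-2^( - 2) = -1/4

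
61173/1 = 61173 = 61173.00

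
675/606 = 1 + 23/202 = 1.11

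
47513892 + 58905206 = 106419098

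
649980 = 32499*20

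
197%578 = 197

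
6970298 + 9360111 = 16330409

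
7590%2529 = 3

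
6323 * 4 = 25292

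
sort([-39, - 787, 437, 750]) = [ - 787, - 39, 437,  750 ]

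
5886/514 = 2943/257 = 11.45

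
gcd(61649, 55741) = 7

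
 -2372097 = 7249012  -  9621109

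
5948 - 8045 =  - 2097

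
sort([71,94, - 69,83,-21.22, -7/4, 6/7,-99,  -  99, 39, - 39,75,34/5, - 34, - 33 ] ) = [ - 99, - 99, - 69, - 39,-34,- 33, - 21.22, - 7/4,  6/7,34/5,39,71, 75,83,94]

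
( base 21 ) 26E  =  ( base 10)1022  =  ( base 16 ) 3FE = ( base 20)2b2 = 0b1111111110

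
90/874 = 45/437 = 0.10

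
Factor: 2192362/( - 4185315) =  - 2^1*3^ ( - 2)*5^( -1) * 17^( - 1 )*47^1* 83^1 * 281^1*5471^( - 1)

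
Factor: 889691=11^1*29^1*  2789^1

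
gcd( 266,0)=266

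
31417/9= 3490 + 7/9 =3490.78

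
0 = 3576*0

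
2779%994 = 791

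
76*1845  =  140220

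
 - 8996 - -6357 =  - 2639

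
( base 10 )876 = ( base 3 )1012110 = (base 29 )116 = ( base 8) 1554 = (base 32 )rc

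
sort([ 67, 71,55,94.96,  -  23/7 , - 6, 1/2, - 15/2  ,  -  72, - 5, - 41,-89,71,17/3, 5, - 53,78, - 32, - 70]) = [ - 89, - 72, - 70,-53, - 41,  -  32,  -  15/2, - 6,-5,  -  23/7 , 1/2,5, 17/3,55,67,71,  71 , 78, 94.96] 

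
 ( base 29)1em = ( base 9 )1660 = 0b10011110101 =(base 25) 20j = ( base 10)1269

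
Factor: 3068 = 2^2*13^1*59^1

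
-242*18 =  - 4356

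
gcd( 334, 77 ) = 1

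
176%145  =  31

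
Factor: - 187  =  -11^1*17^1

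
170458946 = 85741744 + 84717202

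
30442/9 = 30442/9= 3382.44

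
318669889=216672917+101996972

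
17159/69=17159/69=248.68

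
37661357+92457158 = 130118515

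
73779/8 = 73779/8 = 9222.38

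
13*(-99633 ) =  - 1295229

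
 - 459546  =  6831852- 7291398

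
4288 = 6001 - 1713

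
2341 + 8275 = 10616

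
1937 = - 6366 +8303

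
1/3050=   1/3050= 0.00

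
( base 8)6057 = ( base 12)197B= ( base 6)22235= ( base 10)3119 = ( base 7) 12044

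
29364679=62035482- 32670803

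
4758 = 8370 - 3612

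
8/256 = 1/32 = 0.03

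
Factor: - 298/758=-149^1*379^(- 1 )   =  - 149/379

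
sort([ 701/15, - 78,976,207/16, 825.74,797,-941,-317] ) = [ - 941, -317,-78 , 207/16,  701/15,  797,825.74,976]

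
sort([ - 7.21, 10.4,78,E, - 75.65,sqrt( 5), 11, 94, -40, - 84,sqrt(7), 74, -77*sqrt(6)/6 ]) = [- 84, - 75.65,  -  40, - 77*sqrt(6 ) /6 , - 7.21,sqrt(5 ),sqrt (7 ), E,10.4, 11, 74, 78, 94 ]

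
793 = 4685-3892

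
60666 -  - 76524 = 137190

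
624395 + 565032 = 1189427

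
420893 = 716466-295573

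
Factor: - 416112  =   - 2^4*3^1*8669^1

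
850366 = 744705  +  105661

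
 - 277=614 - 891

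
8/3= 2 + 2/3 = 2.67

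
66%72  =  66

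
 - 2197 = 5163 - 7360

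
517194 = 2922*177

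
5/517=5/517 =0.01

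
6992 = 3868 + 3124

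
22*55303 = 1216666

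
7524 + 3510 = 11034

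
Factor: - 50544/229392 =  - 13/59   =  - 13^1*59^ (-1)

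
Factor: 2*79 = 2^1*79^1 = 158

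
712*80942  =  57630704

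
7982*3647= 29110354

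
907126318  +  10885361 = 918011679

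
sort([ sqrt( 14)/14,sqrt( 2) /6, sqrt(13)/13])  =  [ sqrt(2)/6,sqrt( 14 )/14,  sqrt(13)/13]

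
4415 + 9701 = 14116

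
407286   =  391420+15866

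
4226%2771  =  1455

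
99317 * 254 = 25226518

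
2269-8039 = - 5770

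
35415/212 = 35415/212 = 167.05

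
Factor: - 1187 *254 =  - 2^1*127^1*1187^1 = -301498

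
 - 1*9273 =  - 9273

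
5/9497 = 5/9497 = 0.00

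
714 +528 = 1242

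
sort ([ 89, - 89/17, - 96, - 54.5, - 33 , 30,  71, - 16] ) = [ - 96, - 54.5, - 33, -16, - 89/17, 30,71,89 ]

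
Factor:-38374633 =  - 11^1*3488603^1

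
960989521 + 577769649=1538759170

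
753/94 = 8 + 1/94 = 8.01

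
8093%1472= 733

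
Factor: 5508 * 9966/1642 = 27446364/821  =  2^2*3^5*11^1* 17^1*151^1*821^ ( - 1 )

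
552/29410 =276/14705 = 0.02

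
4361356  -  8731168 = -4369812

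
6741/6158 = 1 + 583/6158  =  1.09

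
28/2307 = 28/2307 = 0.01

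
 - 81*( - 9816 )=795096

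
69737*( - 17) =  - 1185529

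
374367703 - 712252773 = -337885070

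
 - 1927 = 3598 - 5525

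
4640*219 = 1016160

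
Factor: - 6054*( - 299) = 1810146 = 2^1*3^1*13^1*23^1*1009^1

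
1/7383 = 1/7383 = 0.00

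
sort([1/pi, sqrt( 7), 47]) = [ 1/pi,sqrt(7 ),47]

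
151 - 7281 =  - 7130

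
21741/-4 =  - 21741/4 = - 5435.25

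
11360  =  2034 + 9326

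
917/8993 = 917/8993 = 0.10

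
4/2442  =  2/1221 = 0.00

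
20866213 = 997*20929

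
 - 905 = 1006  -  1911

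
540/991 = 540/991 = 0.54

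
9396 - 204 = 9192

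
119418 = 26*4593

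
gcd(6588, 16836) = 732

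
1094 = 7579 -6485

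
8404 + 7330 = 15734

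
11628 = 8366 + 3262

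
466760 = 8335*56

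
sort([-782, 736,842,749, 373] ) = [  -  782,373, 736,749,842]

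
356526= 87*4098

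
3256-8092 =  - 4836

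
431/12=35 + 11/12 = 35.92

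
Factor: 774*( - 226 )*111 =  - 19416564 = -2^2*3^3*37^1*43^1 * 113^1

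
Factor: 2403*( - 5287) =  - 12704661 = -  3^3*17^1*89^1*311^1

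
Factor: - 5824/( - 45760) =5^( - 1)*7^1*11^( - 1 )=   7/55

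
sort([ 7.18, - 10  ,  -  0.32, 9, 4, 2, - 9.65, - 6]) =[  -  10, - 9.65, -6, - 0.32, 2, 4,7.18 , 9]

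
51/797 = 51/797=0.06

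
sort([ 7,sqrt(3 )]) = [ sqrt( 3), 7]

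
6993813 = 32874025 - 25880212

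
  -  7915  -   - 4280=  - 3635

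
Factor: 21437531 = 21437531^1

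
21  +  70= 91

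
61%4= 1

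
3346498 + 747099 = 4093597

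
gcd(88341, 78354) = 3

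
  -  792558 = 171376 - 963934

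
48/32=3/2 = 1.50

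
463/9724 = 463/9724  =  0.05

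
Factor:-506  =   - 2^1*11^1*23^1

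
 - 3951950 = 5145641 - 9097591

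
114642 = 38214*3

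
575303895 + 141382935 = 716686830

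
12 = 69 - 57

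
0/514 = 0 =0.00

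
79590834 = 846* 94079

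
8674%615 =64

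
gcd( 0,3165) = 3165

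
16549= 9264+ 7285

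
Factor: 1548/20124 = 13^( - 1)= 1/13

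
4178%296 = 34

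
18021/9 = 6007/3 = 2002.33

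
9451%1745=726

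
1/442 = 1/442  =  0.00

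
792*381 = 301752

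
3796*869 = 3298724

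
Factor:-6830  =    -  2^1*5^1*683^1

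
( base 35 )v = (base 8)37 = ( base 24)17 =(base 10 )31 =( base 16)1F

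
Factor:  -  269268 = - 2^2*3^1 * 19^1*1181^1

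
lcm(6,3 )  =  6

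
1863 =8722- 6859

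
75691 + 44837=120528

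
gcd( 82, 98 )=2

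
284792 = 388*734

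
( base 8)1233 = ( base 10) 667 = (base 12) 477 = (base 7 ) 1642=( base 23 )160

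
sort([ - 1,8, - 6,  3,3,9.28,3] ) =[ - 6, - 1, 3, 3, 3, 8  ,  9.28 ]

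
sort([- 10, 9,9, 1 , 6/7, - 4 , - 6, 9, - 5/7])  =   [-10, - 6, - 4, - 5/7,6/7, 1, 9, 9,9 ]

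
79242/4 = 19810 +1/2 = 19810.50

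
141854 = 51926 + 89928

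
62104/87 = 62104/87  =  713.84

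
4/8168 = 1/2042=0.00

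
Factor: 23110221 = 3^1*31^1*43^1* 5779^1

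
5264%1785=1694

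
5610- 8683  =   - 3073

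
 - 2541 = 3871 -6412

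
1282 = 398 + 884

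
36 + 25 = 61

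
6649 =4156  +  2493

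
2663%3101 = 2663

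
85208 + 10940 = 96148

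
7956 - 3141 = 4815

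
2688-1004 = 1684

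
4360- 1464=2896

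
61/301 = 61/301 = 0.20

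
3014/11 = 274= 274.00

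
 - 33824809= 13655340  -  47480149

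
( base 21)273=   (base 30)14c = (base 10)1032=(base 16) 408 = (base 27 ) 1B6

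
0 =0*950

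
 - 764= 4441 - 5205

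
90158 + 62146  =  152304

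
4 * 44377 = 177508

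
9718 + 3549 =13267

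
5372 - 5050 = 322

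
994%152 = 82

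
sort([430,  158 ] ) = [158, 430] 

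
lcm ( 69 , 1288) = 3864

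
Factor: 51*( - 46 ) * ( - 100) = 2^3*3^1*5^2*17^1*23^1   =  234600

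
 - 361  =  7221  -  7582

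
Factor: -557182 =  - 2^1*278591^1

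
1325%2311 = 1325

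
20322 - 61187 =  - 40865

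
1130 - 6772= - 5642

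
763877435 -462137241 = 301740194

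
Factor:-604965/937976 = -2^(-3)*3^1* 5^1*13^( - 1)*29^(  -  1)* 31^1*311^( - 1) * 1301^1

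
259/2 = 259/2   =  129.50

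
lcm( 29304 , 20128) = 1992672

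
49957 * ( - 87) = - 4346259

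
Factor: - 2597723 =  - 2597723^1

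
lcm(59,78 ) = 4602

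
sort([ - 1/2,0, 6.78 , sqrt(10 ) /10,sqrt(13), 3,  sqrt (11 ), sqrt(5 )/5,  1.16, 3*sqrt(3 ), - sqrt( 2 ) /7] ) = [ - 1/2, - sqrt(2)/7 , 0, sqrt(10)/10, sqrt( 5)/5, 1.16, 3, sqrt ( 11), sqrt(  13 ),3 * sqrt(3 ),  6.78]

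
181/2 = 181/2=90.50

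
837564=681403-- 156161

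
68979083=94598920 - 25619837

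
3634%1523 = 588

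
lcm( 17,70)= 1190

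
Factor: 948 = 2^2*3^1*79^1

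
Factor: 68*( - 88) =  - 2^5*11^1 * 17^1= - 5984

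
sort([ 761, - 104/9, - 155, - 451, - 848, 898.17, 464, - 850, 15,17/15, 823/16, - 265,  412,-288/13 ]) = [ - 850, - 848, - 451  , - 265, - 155, - 288/13,-104/9, 17/15,15, 823/16,412, 464,761,898.17] 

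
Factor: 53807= 13^1*4139^1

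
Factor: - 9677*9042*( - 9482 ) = 829669633188 = 2^2*3^1*11^2*137^1*431^1*9677^1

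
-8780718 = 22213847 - 30994565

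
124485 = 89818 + 34667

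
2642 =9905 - 7263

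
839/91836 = 839/91836= 0.01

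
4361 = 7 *623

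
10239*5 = 51195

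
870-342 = 528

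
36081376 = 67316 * 536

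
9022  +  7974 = 16996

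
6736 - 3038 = 3698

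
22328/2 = 11164 = 11164.00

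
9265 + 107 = 9372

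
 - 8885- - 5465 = -3420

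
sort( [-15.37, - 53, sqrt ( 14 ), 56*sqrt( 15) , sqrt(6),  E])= [ - 53,-15.37, sqrt(6), E,sqrt (14),56*sqrt(15) ] 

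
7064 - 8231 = - 1167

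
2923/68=2923/68 = 42.99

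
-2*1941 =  - 3882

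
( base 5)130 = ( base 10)40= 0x28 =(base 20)20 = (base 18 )24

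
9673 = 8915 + 758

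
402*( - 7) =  - 2814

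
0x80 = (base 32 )40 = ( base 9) 152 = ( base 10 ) 128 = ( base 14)92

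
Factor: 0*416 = 0= 0^1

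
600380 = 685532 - 85152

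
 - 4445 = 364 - 4809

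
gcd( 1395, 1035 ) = 45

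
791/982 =791/982 = 0.81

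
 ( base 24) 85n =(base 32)4kf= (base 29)5io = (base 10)4751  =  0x128F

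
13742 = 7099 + 6643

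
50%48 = 2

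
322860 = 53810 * 6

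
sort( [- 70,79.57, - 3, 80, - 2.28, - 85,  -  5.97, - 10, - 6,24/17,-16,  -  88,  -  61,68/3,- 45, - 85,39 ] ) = [ - 88, -85, - 85 , - 70, - 61,  -  45,-16,-10, - 6,  -  5.97, - 3, - 2.28, 24/17,68/3,39 , 79.57 , 80 ] 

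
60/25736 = 15/6434 = 0.00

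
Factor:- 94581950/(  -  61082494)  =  5^2 * 11^( - 2) *173^(- 1)*1459^( - 1 )*1891639^1 =47290975/30541247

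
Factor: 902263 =902263^1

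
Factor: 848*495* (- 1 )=-2^4*3^2*5^1*11^1*53^1 = - 419760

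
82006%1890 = 736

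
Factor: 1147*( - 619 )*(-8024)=5696983832 = 2^3*17^1 * 31^1*37^1*59^1*619^1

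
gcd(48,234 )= 6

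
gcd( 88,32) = 8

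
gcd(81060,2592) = 12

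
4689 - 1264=3425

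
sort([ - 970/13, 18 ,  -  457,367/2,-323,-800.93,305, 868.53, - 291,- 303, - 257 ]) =[ - 800.93, - 457, - 323, - 303, - 291,-257, - 970/13,18 , 367/2,305,868.53] 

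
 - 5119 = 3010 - 8129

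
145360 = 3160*46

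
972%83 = 59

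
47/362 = 47/362 = 0.13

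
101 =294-193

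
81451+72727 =154178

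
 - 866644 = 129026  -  995670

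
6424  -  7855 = - 1431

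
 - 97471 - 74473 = -171944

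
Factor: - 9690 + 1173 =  - 8517 = - 3^1*17^1*167^1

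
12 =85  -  73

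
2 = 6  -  4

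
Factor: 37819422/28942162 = 3^2*29^1*53^1*199^( - 1)*1367^1 * 72719^( - 1) = 18909711/14471081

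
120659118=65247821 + 55411297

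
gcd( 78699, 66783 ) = 3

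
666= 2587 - 1921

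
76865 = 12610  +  64255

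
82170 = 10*8217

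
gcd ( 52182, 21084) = 6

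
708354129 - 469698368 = 238655761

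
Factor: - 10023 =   -  3^1 * 13^1*257^1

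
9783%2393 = 211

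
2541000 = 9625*264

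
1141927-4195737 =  - 3053810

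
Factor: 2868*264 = 757152 = 2^5*3^2*11^1*239^1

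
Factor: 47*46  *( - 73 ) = - 2^1*23^1 * 47^1 * 73^1 = - 157826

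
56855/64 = 888 + 23/64 =888.36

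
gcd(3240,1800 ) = 360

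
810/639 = 1+19/71 = 1.27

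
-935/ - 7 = 133  +  4/7 = 133.57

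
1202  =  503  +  699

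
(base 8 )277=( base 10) 191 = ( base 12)13B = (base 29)6h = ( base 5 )1231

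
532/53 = 10 + 2/53 = 10.04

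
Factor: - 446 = -2^1*223^1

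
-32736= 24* ( - 1364 ) 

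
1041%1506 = 1041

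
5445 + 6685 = 12130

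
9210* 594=5470740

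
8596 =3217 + 5379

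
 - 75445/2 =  - 75445/2=- 37722.50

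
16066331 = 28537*563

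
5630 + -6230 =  - 600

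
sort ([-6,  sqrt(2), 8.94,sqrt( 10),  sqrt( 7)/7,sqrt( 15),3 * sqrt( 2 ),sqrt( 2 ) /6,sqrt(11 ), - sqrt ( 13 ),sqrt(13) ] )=[ - 6  ,-sqrt(13 ),sqrt(2) /6 , sqrt( 7)/7,sqrt(2),  sqrt(10), sqrt(11),sqrt (13),sqrt (15),3*sqrt(2),8.94]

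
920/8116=230/2029 =0.11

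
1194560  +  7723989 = 8918549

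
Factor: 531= 3^2*59^1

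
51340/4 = 12835 = 12835.00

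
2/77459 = 2/77459 = 0.00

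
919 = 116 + 803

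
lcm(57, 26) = 1482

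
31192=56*557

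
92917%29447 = 4576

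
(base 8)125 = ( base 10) 85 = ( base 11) 78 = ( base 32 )2L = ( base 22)3J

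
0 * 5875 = 0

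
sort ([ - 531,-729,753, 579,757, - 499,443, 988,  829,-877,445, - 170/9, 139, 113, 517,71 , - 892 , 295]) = [ - 892, - 877,-729,-531, - 499, - 170/9,71,113,139 , 295,443,445,517,579,753,757,829 , 988] 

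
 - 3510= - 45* 78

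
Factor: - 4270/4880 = -7/8 = - 2^( - 3)*7^1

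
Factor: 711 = 3^2*79^1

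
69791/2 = 69791/2= 34895.50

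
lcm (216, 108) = 216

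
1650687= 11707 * 141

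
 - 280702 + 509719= 229017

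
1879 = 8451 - 6572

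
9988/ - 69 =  - 145+17/69 = - 144.75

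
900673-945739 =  - 45066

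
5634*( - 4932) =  - 27786888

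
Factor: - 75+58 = -17= - 17^1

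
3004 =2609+395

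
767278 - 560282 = 206996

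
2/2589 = 2/2589 = 0.00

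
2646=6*441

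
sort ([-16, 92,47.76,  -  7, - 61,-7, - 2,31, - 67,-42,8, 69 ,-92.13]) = [ - 92.13,  -  67, - 61, - 42,-16,-7, - 7,-2,8, 31,47.76, 69,92]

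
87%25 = 12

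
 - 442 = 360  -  802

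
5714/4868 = 2857/2434 = 1.17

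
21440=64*335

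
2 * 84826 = 169652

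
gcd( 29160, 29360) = 40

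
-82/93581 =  -1+93499/93581 = - 0.00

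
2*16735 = 33470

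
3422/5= 684 + 2/5 = 684.40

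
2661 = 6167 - 3506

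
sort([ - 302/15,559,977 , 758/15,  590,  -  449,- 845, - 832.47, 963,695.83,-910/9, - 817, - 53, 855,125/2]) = [ - 845, - 832.47 , - 817,-449, - 910/9,-53, - 302/15,758/15 , 125/2, 559,590, 695.83,855,  963, 977] 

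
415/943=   415/943=0.44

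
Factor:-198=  -2^1* 3^2*11^1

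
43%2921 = 43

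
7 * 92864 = 650048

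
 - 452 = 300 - 752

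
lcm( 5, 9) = 45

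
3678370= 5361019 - 1682649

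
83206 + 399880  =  483086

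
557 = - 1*( - 557 ) 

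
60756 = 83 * 732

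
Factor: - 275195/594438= - 2^(-1)*3^( - 1)*5^1*13^( - 1)*23^1*2393^1*7621^(-1) 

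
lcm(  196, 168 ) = 1176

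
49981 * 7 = 349867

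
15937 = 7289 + 8648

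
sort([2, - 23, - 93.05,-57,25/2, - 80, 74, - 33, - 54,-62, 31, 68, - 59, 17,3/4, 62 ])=[ - 93.05, - 80 , - 62, - 59, - 57, - 54, - 33, - 23,3/4,2 , 25/2, 17, 31, 62,68,74 ] 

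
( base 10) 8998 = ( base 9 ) 13307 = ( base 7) 35143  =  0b10001100100110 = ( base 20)129I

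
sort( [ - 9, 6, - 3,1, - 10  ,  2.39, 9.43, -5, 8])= [-10,- 9, - 5, - 3 , 1, 2.39,6,8,  9.43 ] 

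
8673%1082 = 17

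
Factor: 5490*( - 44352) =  - 243492480 = - 2^7 * 3^4 * 5^1*7^1*11^1*61^1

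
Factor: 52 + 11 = 63=3^2*7^1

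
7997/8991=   7997/8991 = 0.89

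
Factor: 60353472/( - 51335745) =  - 20117824/17111915 = - 2^6*5^( - 1)* 23^1*79^1*173^1*3422383^ ( - 1)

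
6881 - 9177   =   - 2296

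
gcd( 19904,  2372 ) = 4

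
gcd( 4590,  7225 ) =85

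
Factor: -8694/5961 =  - 2898/1987  =  - 2^1*3^2*7^1 * 23^1*1987^( - 1) 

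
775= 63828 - 63053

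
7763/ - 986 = -7763/986 = - 7.87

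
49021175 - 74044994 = -25023819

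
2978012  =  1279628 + 1698384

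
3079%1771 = 1308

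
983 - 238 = 745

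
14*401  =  5614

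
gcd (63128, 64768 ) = 8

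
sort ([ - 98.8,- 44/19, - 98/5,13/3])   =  [ - 98.8, - 98/5,-44/19, 13/3 ] 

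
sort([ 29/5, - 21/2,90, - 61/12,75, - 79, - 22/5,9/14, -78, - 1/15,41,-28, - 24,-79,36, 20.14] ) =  [ - 79, - 79,-78 , - 28, - 24, - 21/2,-61/12, - 22/5, - 1/15,9/14,29/5, 20.14,36, 41,75,90 ]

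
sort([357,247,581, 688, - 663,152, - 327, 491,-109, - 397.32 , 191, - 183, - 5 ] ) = [-663, - 397.32, - 327, - 183, - 109,  -  5, 152 , 191, 247,357, 491,581,688 ] 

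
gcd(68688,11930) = 2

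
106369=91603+14766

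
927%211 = 83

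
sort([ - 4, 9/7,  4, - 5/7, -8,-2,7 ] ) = [ - 8, - 4,- 2,-5/7, 9/7,4,7] 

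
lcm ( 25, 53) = 1325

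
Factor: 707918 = 2^1*239^1*1481^1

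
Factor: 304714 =2^1*251^1*607^1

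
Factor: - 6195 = -3^1*5^1*7^1*59^1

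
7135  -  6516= 619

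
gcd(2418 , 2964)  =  78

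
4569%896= 89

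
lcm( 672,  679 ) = 65184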